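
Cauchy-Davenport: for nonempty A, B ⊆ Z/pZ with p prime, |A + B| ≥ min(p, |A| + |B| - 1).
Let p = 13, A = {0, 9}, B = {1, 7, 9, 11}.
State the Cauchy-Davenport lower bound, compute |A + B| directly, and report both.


Cauchy-Davenport: |A + B| ≥ min(p, |A| + |B| - 1) for A, B nonempty in Z/pZ.
|A| = 2, |B| = 4, p = 13.
CD lower bound = min(13, 2 + 4 - 1) = min(13, 5) = 5.
Compute A + B mod 13 directly:
a = 0: 0+1=1, 0+7=7, 0+9=9, 0+11=11
a = 9: 9+1=10, 9+7=3, 9+9=5, 9+11=7
A + B = {1, 3, 5, 7, 9, 10, 11}, so |A + B| = 7.
Verify: 7 ≥ 5? Yes ✓.

CD lower bound = 5, actual |A + B| = 7.


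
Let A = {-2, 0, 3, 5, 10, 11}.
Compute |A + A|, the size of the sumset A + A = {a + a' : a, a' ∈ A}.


A + A = {a + a' : a, a' ∈ A}; |A| = 6.
General bounds: 2|A| - 1 ≤ |A + A| ≤ |A|(|A|+1)/2, i.e. 11 ≤ |A + A| ≤ 21.
Lower bound 2|A|-1 is attained iff A is an arithmetic progression.
Enumerate sums a + a' for a ≤ a' (symmetric, so this suffices):
a = -2: -2+-2=-4, -2+0=-2, -2+3=1, -2+5=3, -2+10=8, -2+11=9
a = 0: 0+0=0, 0+3=3, 0+5=5, 0+10=10, 0+11=11
a = 3: 3+3=6, 3+5=8, 3+10=13, 3+11=14
a = 5: 5+5=10, 5+10=15, 5+11=16
a = 10: 10+10=20, 10+11=21
a = 11: 11+11=22
Distinct sums: {-4, -2, 0, 1, 3, 5, 6, 8, 9, 10, 11, 13, 14, 15, 16, 20, 21, 22}
|A + A| = 18

|A + A| = 18


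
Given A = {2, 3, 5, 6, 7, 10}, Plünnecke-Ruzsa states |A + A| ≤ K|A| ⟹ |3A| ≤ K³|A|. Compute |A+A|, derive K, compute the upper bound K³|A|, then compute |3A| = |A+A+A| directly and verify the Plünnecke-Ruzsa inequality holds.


|A| = 6.
Step 1: Compute A + A by enumerating all 36 pairs.
A + A = {4, 5, 6, 7, 8, 9, 10, 11, 12, 13, 14, 15, 16, 17, 20}, so |A + A| = 15.
Step 2: Doubling constant K = |A + A|/|A| = 15/6 = 15/6 ≈ 2.5000.
Step 3: Plünnecke-Ruzsa gives |3A| ≤ K³·|A| = (2.5000)³ · 6 ≈ 93.7500.
Step 4: Compute 3A = A + A + A directly by enumerating all triples (a,b,c) ∈ A³; |3A| = 23.
Step 5: Check 23 ≤ 93.7500? Yes ✓.

K = 15/6, Plünnecke-Ruzsa bound K³|A| ≈ 93.7500, |3A| = 23, inequality holds.


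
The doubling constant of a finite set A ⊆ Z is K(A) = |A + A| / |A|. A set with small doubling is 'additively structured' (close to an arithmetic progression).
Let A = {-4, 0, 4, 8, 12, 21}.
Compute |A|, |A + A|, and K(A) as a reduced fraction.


|A| = 6.
Compute A + A by enumerating all 36 pairs.
A + A = {-8, -4, 0, 4, 8, 12, 16, 17, 20, 21, 24, 25, 29, 33, 42}, so |A + A| = 15.
K = |A + A| / |A| = 15/6 = 5/2 ≈ 2.5000.
Reference: AP of size 6 gives K = 11/6 ≈ 1.8333; a fully generic set of size 6 gives K ≈ 3.5000.

|A| = 6, |A + A| = 15, K = 15/6 = 5/2.


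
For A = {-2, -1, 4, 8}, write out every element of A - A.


A - A = {a - a' : a, a' ∈ A}.
Compute a - a' for each ordered pair (a, a'):
a = -2: -2--2=0, -2--1=-1, -2-4=-6, -2-8=-10
a = -1: -1--2=1, -1--1=0, -1-4=-5, -1-8=-9
a = 4: 4--2=6, 4--1=5, 4-4=0, 4-8=-4
a = 8: 8--2=10, 8--1=9, 8-4=4, 8-8=0
Collecting distinct values (and noting 0 appears from a-a):
A - A = {-10, -9, -6, -5, -4, -1, 0, 1, 4, 5, 6, 9, 10}
|A - A| = 13

A - A = {-10, -9, -6, -5, -4, -1, 0, 1, 4, 5, 6, 9, 10}


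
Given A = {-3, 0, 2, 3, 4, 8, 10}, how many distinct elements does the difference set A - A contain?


A - A = {a - a' : a, a' ∈ A}; |A| = 7.
Bounds: 2|A|-1 ≤ |A - A| ≤ |A|² - |A| + 1, i.e. 13 ≤ |A - A| ≤ 43.
Note: 0 ∈ A - A always (from a - a). The set is symmetric: if d ∈ A - A then -d ∈ A - A.
Enumerate nonzero differences d = a - a' with a > a' (then include -d):
Positive differences: {1, 2, 3, 4, 5, 6, 7, 8, 10, 11, 13}
Full difference set: {0} ∪ (positive diffs) ∪ (negative diffs).
|A - A| = 1 + 2·11 = 23 (matches direct enumeration: 23).

|A - A| = 23


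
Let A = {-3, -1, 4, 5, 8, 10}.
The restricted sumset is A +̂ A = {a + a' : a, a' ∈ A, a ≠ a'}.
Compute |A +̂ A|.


Restricted sumset: A +̂ A = {a + a' : a ∈ A, a' ∈ A, a ≠ a'}.
Equivalently, take A + A and drop any sum 2a that is achievable ONLY as a + a for a ∈ A (i.e. sums representable only with equal summands).
Enumerate pairs (a, a') with a < a' (symmetric, so each unordered pair gives one sum; this covers all a ≠ a'):
  -3 + -1 = -4
  -3 + 4 = 1
  -3 + 5 = 2
  -3 + 8 = 5
  -3 + 10 = 7
  -1 + 4 = 3
  -1 + 5 = 4
  -1 + 8 = 7
  -1 + 10 = 9
  4 + 5 = 9
  4 + 8 = 12
  4 + 10 = 14
  5 + 8 = 13
  5 + 10 = 15
  8 + 10 = 18
Collected distinct sums: {-4, 1, 2, 3, 4, 5, 7, 9, 12, 13, 14, 15, 18}
|A +̂ A| = 13
(Reference bound: |A +̂ A| ≥ 2|A| - 3 for |A| ≥ 2, with |A| = 6 giving ≥ 9.)

|A +̂ A| = 13


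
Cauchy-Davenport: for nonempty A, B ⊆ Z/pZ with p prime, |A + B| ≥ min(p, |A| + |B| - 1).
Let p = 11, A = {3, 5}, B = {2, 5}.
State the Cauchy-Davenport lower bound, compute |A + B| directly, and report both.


Cauchy-Davenport: |A + B| ≥ min(p, |A| + |B| - 1) for A, B nonempty in Z/pZ.
|A| = 2, |B| = 2, p = 11.
CD lower bound = min(11, 2 + 2 - 1) = min(11, 3) = 3.
Compute A + B mod 11 directly:
a = 3: 3+2=5, 3+5=8
a = 5: 5+2=7, 5+5=10
A + B = {5, 7, 8, 10}, so |A + B| = 4.
Verify: 4 ≥ 3? Yes ✓.

CD lower bound = 3, actual |A + B| = 4.


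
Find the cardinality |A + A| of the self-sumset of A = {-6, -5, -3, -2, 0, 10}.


A + A = {a + a' : a, a' ∈ A}; |A| = 6.
General bounds: 2|A| - 1 ≤ |A + A| ≤ |A|(|A|+1)/2, i.e. 11 ≤ |A + A| ≤ 21.
Lower bound 2|A|-1 is attained iff A is an arithmetic progression.
Enumerate sums a + a' for a ≤ a' (symmetric, so this suffices):
a = -6: -6+-6=-12, -6+-5=-11, -6+-3=-9, -6+-2=-8, -6+0=-6, -6+10=4
a = -5: -5+-5=-10, -5+-3=-8, -5+-2=-7, -5+0=-5, -5+10=5
a = -3: -3+-3=-6, -3+-2=-5, -3+0=-3, -3+10=7
a = -2: -2+-2=-4, -2+0=-2, -2+10=8
a = 0: 0+0=0, 0+10=10
a = 10: 10+10=20
Distinct sums: {-12, -11, -10, -9, -8, -7, -6, -5, -4, -3, -2, 0, 4, 5, 7, 8, 10, 20}
|A + A| = 18

|A + A| = 18


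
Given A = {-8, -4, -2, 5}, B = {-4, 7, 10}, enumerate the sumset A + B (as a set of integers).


A + B = {a + b : a ∈ A, b ∈ B}.
Enumerate all |A|·|B| = 4·3 = 12 pairs (a, b) and collect distinct sums.
a = -8: -8+-4=-12, -8+7=-1, -8+10=2
a = -4: -4+-4=-8, -4+7=3, -4+10=6
a = -2: -2+-4=-6, -2+7=5, -2+10=8
a = 5: 5+-4=1, 5+7=12, 5+10=15
Collecting distinct sums: A + B = {-12, -8, -6, -1, 1, 2, 3, 5, 6, 8, 12, 15}
|A + B| = 12

A + B = {-12, -8, -6, -1, 1, 2, 3, 5, 6, 8, 12, 15}


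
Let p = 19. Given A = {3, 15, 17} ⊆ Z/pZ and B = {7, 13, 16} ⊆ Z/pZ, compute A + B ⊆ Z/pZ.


Work in Z/19Z: reduce every sum a + b modulo 19.
Enumerate all 9 pairs:
a = 3: 3+7=10, 3+13=16, 3+16=0
a = 15: 15+7=3, 15+13=9, 15+16=12
a = 17: 17+7=5, 17+13=11, 17+16=14
Distinct residues collected: {0, 3, 5, 9, 10, 11, 12, 14, 16}
|A + B| = 9 (out of 19 total residues).

A + B = {0, 3, 5, 9, 10, 11, 12, 14, 16}


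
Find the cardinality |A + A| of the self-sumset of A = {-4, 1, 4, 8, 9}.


A + A = {a + a' : a, a' ∈ A}; |A| = 5.
General bounds: 2|A| - 1 ≤ |A + A| ≤ |A|(|A|+1)/2, i.e. 9 ≤ |A + A| ≤ 15.
Lower bound 2|A|-1 is attained iff A is an arithmetic progression.
Enumerate sums a + a' for a ≤ a' (symmetric, so this suffices):
a = -4: -4+-4=-8, -4+1=-3, -4+4=0, -4+8=4, -4+9=5
a = 1: 1+1=2, 1+4=5, 1+8=9, 1+9=10
a = 4: 4+4=8, 4+8=12, 4+9=13
a = 8: 8+8=16, 8+9=17
a = 9: 9+9=18
Distinct sums: {-8, -3, 0, 2, 4, 5, 8, 9, 10, 12, 13, 16, 17, 18}
|A + A| = 14

|A + A| = 14


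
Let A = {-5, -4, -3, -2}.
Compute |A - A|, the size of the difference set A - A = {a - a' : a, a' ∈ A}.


A - A = {a - a' : a, a' ∈ A}; |A| = 4.
Bounds: 2|A|-1 ≤ |A - A| ≤ |A|² - |A| + 1, i.e. 7 ≤ |A - A| ≤ 13.
Note: 0 ∈ A - A always (from a - a). The set is symmetric: if d ∈ A - A then -d ∈ A - A.
Enumerate nonzero differences d = a - a' with a > a' (then include -d):
Positive differences: {1, 2, 3}
Full difference set: {0} ∪ (positive diffs) ∪ (negative diffs).
|A - A| = 1 + 2·3 = 7 (matches direct enumeration: 7).

|A - A| = 7


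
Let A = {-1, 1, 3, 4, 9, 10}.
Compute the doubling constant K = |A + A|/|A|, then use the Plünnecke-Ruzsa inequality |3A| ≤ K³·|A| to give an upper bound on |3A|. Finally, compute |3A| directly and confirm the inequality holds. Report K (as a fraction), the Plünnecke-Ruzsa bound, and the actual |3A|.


|A| = 6.
Step 1: Compute A + A by enumerating all 36 pairs.
A + A = {-2, 0, 2, 3, 4, 5, 6, 7, 8, 9, 10, 11, 12, 13, 14, 18, 19, 20}, so |A + A| = 18.
Step 2: Doubling constant K = |A + A|/|A| = 18/6 = 18/6 ≈ 3.0000.
Step 3: Plünnecke-Ruzsa gives |3A| ≤ K³·|A| = (3.0000)³ · 6 ≈ 162.0000.
Step 4: Compute 3A = A + A + A directly by enumerating all triples (a,b,c) ∈ A³; |3A| = 30.
Step 5: Check 30 ≤ 162.0000? Yes ✓.

K = 18/6, Plünnecke-Ruzsa bound K³|A| ≈ 162.0000, |3A| = 30, inequality holds.


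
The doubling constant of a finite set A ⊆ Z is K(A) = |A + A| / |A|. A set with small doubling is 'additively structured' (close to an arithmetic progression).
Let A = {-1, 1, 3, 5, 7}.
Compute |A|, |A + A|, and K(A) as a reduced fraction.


|A| = 5.
Compute A + A by enumerating all 25 pairs.
A + A = {-2, 0, 2, 4, 6, 8, 10, 12, 14}, so |A + A| = 9.
K = |A + A| / |A| = 9/5 (already in lowest terms) ≈ 1.8000.
Reference: AP of size 5 gives K = 9/5 ≈ 1.8000; a fully generic set of size 5 gives K ≈ 3.0000.

|A| = 5, |A + A| = 9, K = 9/5.


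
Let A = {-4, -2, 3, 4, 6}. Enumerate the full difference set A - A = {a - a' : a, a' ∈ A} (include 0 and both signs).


A - A = {a - a' : a, a' ∈ A}.
Compute a - a' for each ordered pair (a, a'):
a = -4: -4--4=0, -4--2=-2, -4-3=-7, -4-4=-8, -4-6=-10
a = -2: -2--4=2, -2--2=0, -2-3=-5, -2-4=-6, -2-6=-8
a = 3: 3--4=7, 3--2=5, 3-3=0, 3-4=-1, 3-6=-3
a = 4: 4--4=8, 4--2=6, 4-3=1, 4-4=0, 4-6=-2
a = 6: 6--4=10, 6--2=8, 6-3=3, 6-4=2, 6-6=0
Collecting distinct values (and noting 0 appears from a-a):
A - A = {-10, -8, -7, -6, -5, -3, -2, -1, 0, 1, 2, 3, 5, 6, 7, 8, 10}
|A - A| = 17

A - A = {-10, -8, -7, -6, -5, -3, -2, -1, 0, 1, 2, 3, 5, 6, 7, 8, 10}


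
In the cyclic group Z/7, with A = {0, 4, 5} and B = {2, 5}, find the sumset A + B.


Work in Z/7Z: reduce every sum a + b modulo 7.
Enumerate all 6 pairs:
a = 0: 0+2=2, 0+5=5
a = 4: 4+2=6, 4+5=2
a = 5: 5+2=0, 5+5=3
Distinct residues collected: {0, 2, 3, 5, 6}
|A + B| = 5 (out of 7 total residues).

A + B = {0, 2, 3, 5, 6}


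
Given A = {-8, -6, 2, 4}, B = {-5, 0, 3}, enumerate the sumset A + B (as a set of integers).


A + B = {a + b : a ∈ A, b ∈ B}.
Enumerate all |A|·|B| = 4·3 = 12 pairs (a, b) and collect distinct sums.
a = -8: -8+-5=-13, -8+0=-8, -8+3=-5
a = -6: -6+-5=-11, -6+0=-6, -6+3=-3
a = 2: 2+-5=-3, 2+0=2, 2+3=5
a = 4: 4+-5=-1, 4+0=4, 4+3=7
Collecting distinct sums: A + B = {-13, -11, -8, -6, -5, -3, -1, 2, 4, 5, 7}
|A + B| = 11

A + B = {-13, -11, -8, -6, -5, -3, -1, 2, 4, 5, 7}


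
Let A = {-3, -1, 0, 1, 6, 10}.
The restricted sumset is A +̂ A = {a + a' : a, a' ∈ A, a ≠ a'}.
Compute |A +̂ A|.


Restricted sumset: A +̂ A = {a + a' : a ∈ A, a' ∈ A, a ≠ a'}.
Equivalently, take A + A and drop any sum 2a that is achievable ONLY as a + a for a ∈ A (i.e. sums representable only with equal summands).
Enumerate pairs (a, a') with a < a' (symmetric, so each unordered pair gives one sum; this covers all a ≠ a'):
  -3 + -1 = -4
  -3 + 0 = -3
  -3 + 1 = -2
  -3 + 6 = 3
  -3 + 10 = 7
  -1 + 0 = -1
  -1 + 1 = 0
  -1 + 6 = 5
  -1 + 10 = 9
  0 + 1 = 1
  0 + 6 = 6
  0 + 10 = 10
  1 + 6 = 7
  1 + 10 = 11
  6 + 10 = 16
Collected distinct sums: {-4, -3, -2, -1, 0, 1, 3, 5, 6, 7, 9, 10, 11, 16}
|A +̂ A| = 14
(Reference bound: |A +̂ A| ≥ 2|A| - 3 for |A| ≥ 2, with |A| = 6 giving ≥ 9.)

|A +̂ A| = 14


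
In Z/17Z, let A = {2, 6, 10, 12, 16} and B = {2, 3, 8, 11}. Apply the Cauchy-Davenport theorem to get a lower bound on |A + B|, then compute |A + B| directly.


Cauchy-Davenport: |A + B| ≥ min(p, |A| + |B| - 1) for A, B nonempty in Z/pZ.
|A| = 5, |B| = 4, p = 17.
CD lower bound = min(17, 5 + 4 - 1) = min(17, 8) = 8.
Compute A + B mod 17 directly:
a = 2: 2+2=4, 2+3=5, 2+8=10, 2+11=13
a = 6: 6+2=8, 6+3=9, 6+8=14, 6+11=0
a = 10: 10+2=12, 10+3=13, 10+8=1, 10+11=4
a = 12: 12+2=14, 12+3=15, 12+8=3, 12+11=6
a = 16: 16+2=1, 16+3=2, 16+8=7, 16+11=10
A + B = {0, 1, 2, 3, 4, 5, 6, 7, 8, 9, 10, 12, 13, 14, 15}, so |A + B| = 15.
Verify: 15 ≥ 8? Yes ✓.

CD lower bound = 8, actual |A + B| = 15.


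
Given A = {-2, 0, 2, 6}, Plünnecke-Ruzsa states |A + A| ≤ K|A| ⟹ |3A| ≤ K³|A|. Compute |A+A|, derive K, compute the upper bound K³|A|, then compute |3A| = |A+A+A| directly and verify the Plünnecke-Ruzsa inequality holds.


|A| = 4.
Step 1: Compute A + A by enumerating all 16 pairs.
A + A = {-4, -2, 0, 2, 4, 6, 8, 12}, so |A + A| = 8.
Step 2: Doubling constant K = |A + A|/|A| = 8/4 = 8/4 ≈ 2.0000.
Step 3: Plünnecke-Ruzsa gives |3A| ≤ K³·|A| = (2.0000)³ · 4 ≈ 32.0000.
Step 4: Compute 3A = A + A + A directly by enumerating all triples (a,b,c) ∈ A³; |3A| = 12.
Step 5: Check 12 ≤ 32.0000? Yes ✓.

K = 8/4, Plünnecke-Ruzsa bound K³|A| ≈ 32.0000, |3A| = 12, inequality holds.


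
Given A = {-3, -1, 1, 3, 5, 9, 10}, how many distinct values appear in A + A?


A + A = {a + a' : a, a' ∈ A}; |A| = 7.
General bounds: 2|A| - 1 ≤ |A + A| ≤ |A|(|A|+1)/2, i.e. 13 ≤ |A + A| ≤ 28.
Lower bound 2|A|-1 is attained iff A is an arithmetic progression.
Enumerate sums a + a' for a ≤ a' (symmetric, so this suffices):
a = -3: -3+-3=-6, -3+-1=-4, -3+1=-2, -3+3=0, -3+5=2, -3+9=6, -3+10=7
a = -1: -1+-1=-2, -1+1=0, -1+3=2, -1+5=4, -1+9=8, -1+10=9
a = 1: 1+1=2, 1+3=4, 1+5=6, 1+9=10, 1+10=11
a = 3: 3+3=6, 3+5=8, 3+9=12, 3+10=13
a = 5: 5+5=10, 5+9=14, 5+10=15
a = 9: 9+9=18, 9+10=19
a = 10: 10+10=20
Distinct sums: {-6, -4, -2, 0, 2, 4, 6, 7, 8, 9, 10, 11, 12, 13, 14, 15, 18, 19, 20}
|A + A| = 19

|A + A| = 19


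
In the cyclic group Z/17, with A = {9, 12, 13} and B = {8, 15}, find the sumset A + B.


Work in Z/17Z: reduce every sum a + b modulo 17.
Enumerate all 6 pairs:
a = 9: 9+8=0, 9+15=7
a = 12: 12+8=3, 12+15=10
a = 13: 13+8=4, 13+15=11
Distinct residues collected: {0, 3, 4, 7, 10, 11}
|A + B| = 6 (out of 17 total residues).

A + B = {0, 3, 4, 7, 10, 11}


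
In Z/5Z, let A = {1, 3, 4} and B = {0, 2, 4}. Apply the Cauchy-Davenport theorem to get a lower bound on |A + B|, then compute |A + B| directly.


Cauchy-Davenport: |A + B| ≥ min(p, |A| + |B| - 1) for A, B nonempty in Z/pZ.
|A| = 3, |B| = 3, p = 5.
CD lower bound = min(5, 3 + 3 - 1) = min(5, 5) = 5.
Compute A + B mod 5 directly:
a = 1: 1+0=1, 1+2=3, 1+4=0
a = 3: 3+0=3, 3+2=0, 3+4=2
a = 4: 4+0=4, 4+2=1, 4+4=3
A + B = {0, 1, 2, 3, 4}, so |A + B| = 5.
Verify: 5 ≥ 5? Yes ✓.

CD lower bound = 5, actual |A + B| = 5.


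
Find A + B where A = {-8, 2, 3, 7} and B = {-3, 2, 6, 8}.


A + B = {a + b : a ∈ A, b ∈ B}.
Enumerate all |A|·|B| = 4·4 = 16 pairs (a, b) and collect distinct sums.
a = -8: -8+-3=-11, -8+2=-6, -8+6=-2, -8+8=0
a = 2: 2+-3=-1, 2+2=4, 2+6=8, 2+8=10
a = 3: 3+-3=0, 3+2=5, 3+6=9, 3+8=11
a = 7: 7+-3=4, 7+2=9, 7+6=13, 7+8=15
Collecting distinct sums: A + B = {-11, -6, -2, -1, 0, 4, 5, 8, 9, 10, 11, 13, 15}
|A + B| = 13

A + B = {-11, -6, -2, -1, 0, 4, 5, 8, 9, 10, 11, 13, 15}


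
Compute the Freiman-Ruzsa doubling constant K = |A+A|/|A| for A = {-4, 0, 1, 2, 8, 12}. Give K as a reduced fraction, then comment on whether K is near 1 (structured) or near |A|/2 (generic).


|A| = 6.
Compute A + A by enumerating all 36 pairs.
A + A = {-8, -4, -3, -2, 0, 1, 2, 3, 4, 8, 9, 10, 12, 13, 14, 16, 20, 24}, so |A + A| = 18.
K = |A + A| / |A| = 18/6 = 3/1 ≈ 3.0000.
Reference: AP of size 6 gives K = 11/6 ≈ 1.8333; a fully generic set of size 6 gives K ≈ 3.5000.

|A| = 6, |A + A| = 18, K = 18/6 = 3/1.


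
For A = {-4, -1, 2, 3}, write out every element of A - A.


A - A = {a - a' : a, a' ∈ A}.
Compute a - a' for each ordered pair (a, a'):
a = -4: -4--4=0, -4--1=-3, -4-2=-6, -4-3=-7
a = -1: -1--4=3, -1--1=0, -1-2=-3, -1-3=-4
a = 2: 2--4=6, 2--1=3, 2-2=0, 2-3=-1
a = 3: 3--4=7, 3--1=4, 3-2=1, 3-3=0
Collecting distinct values (and noting 0 appears from a-a):
A - A = {-7, -6, -4, -3, -1, 0, 1, 3, 4, 6, 7}
|A - A| = 11

A - A = {-7, -6, -4, -3, -1, 0, 1, 3, 4, 6, 7}


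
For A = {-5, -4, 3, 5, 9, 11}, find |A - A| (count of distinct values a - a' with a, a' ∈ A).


A - A = {a - a' : a, a' ∈ A}; |A| = 6.
Bounds: 2|A|-1 ≤ |A - A| ≤ |A|² - |A| + 1, i.e. 11 ≤ |A - A| ≤ 31.
Note: 0 ∈ A - A always (from a - a). The set is symmetric: if d ∈ A - A then -d ∈ A - A.
Enumerate nonzero differences d = a - a' with a > a' (then include -d):
Positive differences: {1, 2, 4, 6, 7, 8, 9, 10, 13, 14, 15, 16}
Full difference set: {0} ∪ (positive diffs) ∪ (negative diffs).
|A - A| = 1 + 2·12 = 25 (matches direct enumeration: 25).

|A - A| = 25


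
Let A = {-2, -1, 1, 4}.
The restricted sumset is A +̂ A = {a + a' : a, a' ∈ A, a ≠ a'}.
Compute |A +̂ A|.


Restricted sumset: A +̂ A = {a + a' : a ∈ A, a' ∈ A, a ≠ a'}.
Equivalently, take A + A and drop any sum 2a that is achievable ONLY as a + a for a ∈ A (i.e. sums representable only with equal summands).
Enumerate pairs (a, a') with a < a' (symmetric, so each unordered pair gives one sum; this covers all a ≠ a'):
  -2 + -1 = -3
  -2 + 1 = -1
  -2 + 4 = 2
  -1 + 1 = 0
  -1 + 4 = 3
  1 + 4 = 5
Collected distinct sums: {-3, -1, 0, 2, 3, 5}
|A +̂ A| = 6
(Reference bound: |A +̂ A| ≥ 2|A| - 3 for |A| ≥ 2, with |A| = 4 giving ≥ 5.)

|A +̂ A| = 6


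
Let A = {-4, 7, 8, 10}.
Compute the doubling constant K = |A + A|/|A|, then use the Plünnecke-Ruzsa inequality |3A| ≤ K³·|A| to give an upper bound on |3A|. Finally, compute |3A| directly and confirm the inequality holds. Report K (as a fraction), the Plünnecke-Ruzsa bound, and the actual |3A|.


|A| = 4.
Step 1: Compute A + A by enumerating all 16 pairs.
A + A = {-8, 3, 4, 6, 14, 15, 16, 17, 18, 20}, so |A + A| = 10.
Step 2: Doubling constant K = |A + A|/|A| = 10/4 = 10/4 ≈ 2.5000.
Step 3: Plünnecke-Ruzsa gives |3A| ≤ K³·|A| = (2.5000)³ · 4 ≈ 62.5000.
Step 4: Compute 3A = A + A + A directly by enumerating all triples (a,b,c) ∈ A³; |3A| = 19.
Step 5: Check 19 ≤ 62.5000? Yes ✓.

K = 10/4, Plünnecke-Ruzsa bound K³|A| ≈ 62.5000, |3A| = 19, inequality holds.


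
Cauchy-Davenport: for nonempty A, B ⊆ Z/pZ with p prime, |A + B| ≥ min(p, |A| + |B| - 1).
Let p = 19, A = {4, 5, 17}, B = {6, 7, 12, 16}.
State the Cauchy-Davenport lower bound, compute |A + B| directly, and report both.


Cauchy-Davenport: |A + B| ≥ min(p, |A| + |B| - 1) for A, B nonempty in Z/pZ.
|A| = 3, |B| = 4, p = 19.
CD lower bound = min(19, 3 + 4 - 1) = min(19, 6) = 6.
Compute A + B mod 19 directly:
a = 4: 4+6=10, 4+7=11, 4+12=16, 4+16=1
a = 5: 5+6=11, 5+7=12, 5+12=17, 5+16=2
a = 17: 17+6=4, 17+7=5, 17+12=10, 17+16=14
A + B = {1, 2, 4, 5, 10, 11, 12, 14, 16, 17}, so |A + B| = 10.
Verify: 10 ≥ 6? Yes ✓.

CD lower bound = 6, actual |A + B| = 10.


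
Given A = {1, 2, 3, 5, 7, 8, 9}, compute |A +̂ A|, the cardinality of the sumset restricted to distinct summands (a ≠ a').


Restricted sumset: A +̂ A = {a + a' : a ∈ A, a' ∈ A, a ≠ a'}.
Equivalently, take A + A and drop any sum 2a that is achievable ONLY as a + a for a ∈ A (i.e. sums representable only with equal summands).
Enumerate pairs (a, a') with a < a' (symmetric, so each unordered pair gives one sum; this covers all a ≠ a'):
  1 + 2 = 3
  1 + 3 = 4
  1 + 5 = 6
  1 + 7 = 8
  1 + 8 = 9
  1 + 9 = 10
  2 + 3 = 5
  2 + 5 = 7
  2 + 7 = 9
  2 + 8 = 10
  2 + 9 = 11
  3 + 5 = 8
  3 + 7 = 10
  3 + 8 = 11
  3 + 9 = 12
  5 + 7 = 12
  5 + 8 = 13
  5 + 9 = 14
  7 + 8 = 15
  7 + 9 = 16
  8 + 9 = 17
Collected distinct sums: {3, 4, 5, 6, 7, 8, 9, 10, 11, 12, 13, 14, 15, 16, 17}
|A +̂ A| = 15
(Reference bound: |A +̂ A| ≥ 2|A| - 3 for |A| ≥ 2, with |A| = 7 giving ≥ 11.)

|A +̂ A| = 15


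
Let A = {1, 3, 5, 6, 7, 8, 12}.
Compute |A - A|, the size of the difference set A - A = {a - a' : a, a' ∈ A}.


A - A = {a - a' : a, a' ∈ A}; |A| = 7.
Bounds: 2|A|-1 ≤ |A - A| ≤ |A|² - |A| + 1, i.e. 13 ≤ |A - A| ≤ 43.
Note: 0 ∈ A - A always (from a - a). The set is symmetric: if d ∈ A - A then -d ∈ A - A.
Enumerate nonzero differences d = a - a' with a > a' (then include -d):
Positive differences: {1, 2, 3, 4, 5, 6, 7, 9, 11}
Full difference set: {0} ∪ (positive diffs) ∪ (negative diffs).
|A - A| = 1 + 2·9 = 19 (matches direct enumeration: 19).

|A - A| = 19


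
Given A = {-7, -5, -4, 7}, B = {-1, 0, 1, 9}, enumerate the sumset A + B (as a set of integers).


A + B = {a + b : a ∈ A, b ∈ B}.
Enumerate all |A|·|B| = 4·4 = 16 pairs (a, b) and collect distinct sums.
a = -7: -7+-1=-8, -7+0=-7, -7+1=-6, -7+9=2
a = -5: -5+-1=-6, -5+0=-5, -5+1=-4, -5+9=4
a = -4: -4+-1=-5, -4+0=-4, -4+1=-3, -4+9=5
a = 7: 7+-1=6, 7+0=7, 7+1=8, 7+9=16
Collecting distinct sums: A + B = {-8, -7, -6, -5, -4, -3, 2, 4, 5, 6, 7, 8, 16}
|A + B| = 13

A + B = {-8, -7, -6, -5, -4, -3, 2, 4, 5, 6, 7, 8, 16}


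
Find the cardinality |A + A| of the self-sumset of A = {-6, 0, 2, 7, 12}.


A + A = {a + a' : a, a' ∈ A}; |A| = 5.
General bounds: 2|A| - 1 ≤ |A + A| ≤ |A|(|A|+1)/2, i.e. 9 ≤ |A + A| ≤ 15.
Lower bound 2|A|-1 is attained iff A is an arithmetic progression.
Enumerate sums a + a' for a ≤ a' (symmetric, so this suffices):
a = -6: -6+-6=-12, -6+0=-6, -6+2=-4, -6+7=1, -6+12=6
a = 0: 0+0=0, 0+2=2, 0+7=7, 0+12=12
a = 2: 2+2=4, 2+7=9, 2+12=14
a = 7: 7+7=14, 7+12=19
a = 12: 12+12=24
Distinct sums: {-12, -6, -4, 0, 1, 2, 4, 6, 7, 9, 12, 14, 19, 24}
|A + A| = 14

|A + A| = 14


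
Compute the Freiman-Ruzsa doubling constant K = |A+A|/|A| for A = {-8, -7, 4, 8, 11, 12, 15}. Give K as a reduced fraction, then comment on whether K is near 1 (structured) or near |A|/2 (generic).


|A| = 7.
Compute A + A by enumerating all 49 pairs.
A + A = {-16, -15, -14, -4, -3, 0, 1, 3, 4, 5, 7, 8, 12, 15, 16, 19, 20, 22, 23, 24, 26, 27, 30}, so |A + A| = 23.
K = |A + A| / |A| = 23/7 (already in lowest terms) ≈ 3.2857.
Reference: AP of size 7 gives K = 13/7 ≈ 1.8571; a fully generic set of size 7 gives K ≈ 4.0000.

|A| = 7, |A + A| = 23, K = 23/7.


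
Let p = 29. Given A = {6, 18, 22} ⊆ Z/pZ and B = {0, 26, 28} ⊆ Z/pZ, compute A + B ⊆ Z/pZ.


Work in Z/29Z: reduce every sum a + b modulo 29.
Enumerate all 9 pairs:
a = 6: 6+0=6, 6+26=3, 6+28=5
a = 18: 18+0=18, 18+26=15, 18+28=17
a = 22: 22+0=22, 22+26=19, 22+28=21
Distinct residues collected: {3, 5, 6, 15, 17, 18, 19, 21, 22}
|A + B| = 9 (out of 29 total residues).

A + B = {3, 5, 6, 15, 17, 18, 19, 21, 22}


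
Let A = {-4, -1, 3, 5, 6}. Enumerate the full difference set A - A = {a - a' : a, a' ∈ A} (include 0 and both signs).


A - A = {a - a' : a, a' ∈ A}.
Compute a - a' for each ordered pair (a, a'):
a = -4: -4--4=0, -4--1=-3, -4-3=-7, -4-5=-9, -4-6=-10
a = -1: -1--4=3, -1--1=0, -1-3=-4, -1-5=-6, -1-6=-7
a = 3: 3--4=7, 3--1=4, 3-3=0, 3-5=-2, 3-6=-3
a = 5: 5--4=9, 5--1=6, 5-3=2, 5-5=0, 5-6=-1
a = 6: 6--4=10, 6--1=7, 6-3=3, 6-5=1, 6-6=0
Collecting distinct values (and noting 0 appears from a-a):
A - A = {-10, -9, -7, -6, -4, -3, -2, -1, 0, 1, 2, 3, 4, 6, 7, 9, 10}
|A - A| = 17

A - A = {-10, -9, -7, -6, -4, -3, -2, -1, 0, 1, 2, 3, 4, 6, 7, 9, 10}


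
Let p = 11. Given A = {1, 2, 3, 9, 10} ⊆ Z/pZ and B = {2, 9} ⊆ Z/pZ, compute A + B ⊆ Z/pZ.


Work in Z/11Z: reduce every sum a + b modulo 11.
Enumerate all 10 pairs:
a = 1: 1+2=3, 1+9=10
a = 2: 2+2=4, 2+9=0
a = 3: 3+2=5, 3+9=1
a = 9: 9+2=0, 9+9=7
a = 10: 10+2=1, 10+9=8
Distinct residues collected: {0, 1, 3, 4, 5, 7, 8, 10}
|A + B| = 8 (out of 11 total residues).

A + B = {0, 1, 3, 4, 5, 7, 8, 10}


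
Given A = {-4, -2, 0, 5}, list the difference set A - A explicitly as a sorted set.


A - A = {a - a' : a, a' ∈ A}.
Compute a - a' for each ordered pair (a, a'):
a = -4: -4--4=0, -4--2=-2, -4-0=-4, -4-5=-9
a = -2: -2--4=2, -2--2=0, -2-0=-2, -2-5=-7
a = 0: 0--4=4, 0--2=2, 0-0=0, 0-5=-5
a = 5: 5--4=9, 5--2=7, 5-0=5, 5-5=0
Collecting distinct values (and noting 0 appears from a-a):
A - A = {-9, -7, -5, -4, -2, 0, 2, 4, 5, 7, 9}
|A - A| = 11

A - A = {-9, -7, -5, -4, -2, 0, 2, 4, 5, 7, 9}


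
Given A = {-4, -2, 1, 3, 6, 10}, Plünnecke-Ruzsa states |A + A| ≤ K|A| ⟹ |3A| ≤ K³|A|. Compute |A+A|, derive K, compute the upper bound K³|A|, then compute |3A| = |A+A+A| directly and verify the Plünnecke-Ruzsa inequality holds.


|A| = 6.
Step 1: Compute A + A by enumerating all 36 pairs.
A + A = {-8, -6, -4, -3, -1, 1, 2, 4, 6, 7, 8, 9, 11, 12, 13, 16, 20}, so |A + A| = 17.
Step 2: Doubling constant K = |A + A|/|A| = 17/6 = 17/6 ≈ 2.8333.
Step 3: Plünnecke-Ruzsa gives |3A| ≤ K³·|A| = (2.8333)³ · 6 ≈ 136.4722.
Step 4: Compute 3A = A + A + A directly by enumerating all triples (a,b,c) ∈ A³; |3A| = 33.
Step 5: Check 33 ≤ 136.4722? Yes ✓.

K = 17/6, Plünnecke-Ruzsa bound K³|A| ≈ 136.4722, |3A| = 33, inequality holds.


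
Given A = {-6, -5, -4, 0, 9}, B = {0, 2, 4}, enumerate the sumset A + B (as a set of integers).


A + B = {a + b : a ∈ A, b ∈ B}.
Enumerate all |A|·|B| = 5·3 = 15 pairs (a, b) and collect distinct sums.
a = -6: -6+0=-6, -6+2=-4, -6+4=-2
a = -5: -5+0=-5, -5+2=-3, -5+4=-1
a = -4: -4+0=-4, -4+2=-2, -4+4=0
a = 0: 0+0=0, 0+2=2, 0+4=4
a = 9: 9+0=9, 9+2=11, 9+4=13
Collecting distinct sums: A + B = {-6, -5, -4, -3, -2, -1, 0, 2, 4, 9, 11, 13}
|A + B| = 12

A + B = {-6, -5, -4, -3, -2, -1, 0, 2, 4, 9, 11, 13}


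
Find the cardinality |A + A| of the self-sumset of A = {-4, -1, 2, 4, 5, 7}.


A + A = {a + a' : a, a' ∈ A}; |A| = 6.
General bounds: 2|A| - 1 ≤ |A + A| ≤ |A|(|A|+1)/2, i.e. 11 ≤ |A + A| ≤ 21.
Lower bound 2|A|-1 is attained iff A is an arithmetic progression.
Enumerate sums a + a' for a ≤ a' (symmetric, so this suffices):
a = -4: -4+-4=-8, -4+-1=-5, -4+2=-2, -4+4=0, -4+5=1, -4+7=3
a = -1: -1+-1=-2, -1+2=1, -1+4=3, -1+5=4, -1+7=6
a = 2: 2+2=4, 2+4=6, 2+5=7, 2+7=9
a = 4: 4+4=8, 4+5=9, 4+7=11
a = 5: 5+5=10, 5+7=12
a = 7: 7+7=14
Distinct sums: {-8, -5, -2, 0, 1, 3, 4, 6, 7, 8, 9, 10, 11, 12, 14}
|A + A| = 15

|A + A| = 15


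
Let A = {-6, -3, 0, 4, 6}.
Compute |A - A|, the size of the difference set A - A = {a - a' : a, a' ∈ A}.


A - A = {a - a' : a, a' ∈ A}; |A| = 5.
Bounds: 2|A|-1 ≤ |A - A| ≤ |A|² - |A| + 1, i.e. 9 ≤ |A - A| ≤ 21.
Note: 0 ∈ A - A always (from a - a). The set is symmetric: if d ∈ A - A then -d ∈ A - A.
Enumerate nonzero differences d = a - a' with a > a' (then include -d):
Positive differences: {2, 3, 4, 6, 7, 9, 10, 12}
Full difference set: {0} ∪ (positive diffs) ∪ (negative diffs).
|A - A| = 1 + 2·8 = 17 (matches direct enumeration: 17).

|A - A| = 17


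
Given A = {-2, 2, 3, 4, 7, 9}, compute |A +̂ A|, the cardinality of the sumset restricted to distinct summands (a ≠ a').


Restricted sumset: A +̂ A = {a + a' : a ∈ A, a' ∈ A, a ≠ a'}.
Equivalently, take A + A and drop any sum 2a that is achievable ONLY as a + a for a ∈ A (i.e. sums representable only with equal summands).
Enumerate pairs (a, a') with a < a' (symmetric, so each unordered pair gives one sum; this covers all a ≠ a'):
  -2 + 2 = 0
  -2 + 3 = 1
  -2 + 4 = 2
  -2 + 7 = 5
  -2 + 9 = 7
  2 + 3 = 5
  2 + 4 = 6
  2 + 7 = 9
  2 + 9 = 11
  3 + 4 = 7
  3 + 7 = 10
  3 + 9 = 12
  4 + 7 = 11
  4 + 9 = 13
  7 + 9 = 16
Collected distinct sums: {0, 1, 2, 5, 6, 7, 9, 10, 11, 12, 13, 16}
|A +̂ A| = 12
(Reference bound: |A +̂ A| ≥ 2|A| - 3 for |A| ≥ 2, with |A| = 6 giving ≥ 9.)

|A +̂ A| = 12


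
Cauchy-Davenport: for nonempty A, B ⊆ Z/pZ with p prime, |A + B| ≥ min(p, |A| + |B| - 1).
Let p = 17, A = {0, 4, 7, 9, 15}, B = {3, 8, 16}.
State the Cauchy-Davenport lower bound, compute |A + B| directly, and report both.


Cauchy-Davenport: |A + B| ≥ min(p, |A| + |B| - 1) for A, B nonempty in Z/pZ.
|A| = 5, |B| = 3, p = 17.
CD lower bound = min(17, 5 + 3 - 1) = min(17, 7) = 7.
Compute A + B mod 17 directly:
a = 0: 0+3=3, 0+8=8, 0+16=16
a = 4: 4+3=7, 4+8=12, 4+16=3
a = 7: 7+3=10, 7+8=15, 7+16=6
a = 9: 9+3=12, 9+8=0, 9+16=8
a = 15: 15+3=1, 15+8=6, 15+16=14
A + B = {0, 1, 3, 6, 7, 8, 10, 12, 14, 15, 16}, so |A + B| = 11.
Verify: 11 ≥ 7? Yes ✓.

CD lower bound = 7, actual |A + B| = 11.


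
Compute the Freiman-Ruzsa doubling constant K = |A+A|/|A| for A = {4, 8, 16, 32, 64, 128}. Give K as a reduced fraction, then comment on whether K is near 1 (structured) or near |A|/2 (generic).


|A| = 6.
Compute A + A by enumerating all 36 pairs.
A + A = {8, 12, 16, 20, 24, 32, 36, 40, 48, 64, 68, 72, 80, 96, 128, 132, 136, 144, 160, 192, 256}, so |A + A| = 21.
K = |A + A| / |A| = 21/6 = 7/2 ≈ 3.5000.
Reference: AP of size 6 gives K = 11/6 ≈ 1.8333; a fully generic set of size 6 gives K ≈ 3.5000.

|A| = 6, |A + A| = 21, K = 21/6 = 7/2.


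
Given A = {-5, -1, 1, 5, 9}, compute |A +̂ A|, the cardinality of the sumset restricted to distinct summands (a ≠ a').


Restricted sumset: A +̂ A = {a + a' : a ∈ A, a' ∈ A, a ≠ a'}.
Equivalently, take A + A and drop any sum 2a that is achievable ONLY as a + a for a ∈ A (i.e. sums representable only with equal summands).
Enumerate pairs (a, a') with a < a' (symmetric, so each unordered pair gives one sum; this covers all a ≠ a'):
  -5 + -1 = -6
  -5 + 1 = -4
  -5 + 5 = 0
  -5 + 9 = 4
  -1 + 1 = 0
  -1 + 5 = 4
  -1 + 9 = 8
  1 + 5 = 6
  1 + 9 = 10
  5 + 9 = 14
Collected distinct sums: {-6, -4, 0, 4, 6, 8, 10, 14}
|A +̂ A| = 8
(Reference bound: |A +̂ A| ≥ 2|A| - 3 for |A| ≥ 2, with |A| = 5 giving ≥ 7.)

|A +̂ A| = 8


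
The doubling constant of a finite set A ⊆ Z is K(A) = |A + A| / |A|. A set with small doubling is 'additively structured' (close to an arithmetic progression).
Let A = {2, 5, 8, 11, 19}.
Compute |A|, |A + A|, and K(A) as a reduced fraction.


|A| = 5.
Compute A + A by enumerating all 25 pairs.
A + A = {4, 7, 10, 13, 16, 19, 21, 22, 24, 27, 30, 38}, so |A + A| = 12.
K = |A + A| / |A| = 12/5 (already in lowest terms) ≈ 2.4000.
Reference: AP of size 5 gives K = 9/5 ≈ 1.8000; a fully generic set of size 5 gives K ≈ 3.0000.

|A| = 5, |A + A| = 12, K = 12/5.


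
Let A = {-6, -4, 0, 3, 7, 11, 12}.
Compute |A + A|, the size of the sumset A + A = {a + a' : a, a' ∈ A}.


A + A = {a + a' : a, a' ∈ A}; |A| = 7.
General bounds: 2|A| - 1 ≤ |A + A| ≤ |A|(|A|+1)/2, i.e. 13 ≤ |A + A| ≤ 28.
Lower bound 2|A|-1 is attained iff A is an arithmetic progression.
Enumerate sums a + a' for a ≤ a' (symmetric, so this suffices):
a = -6: -6+-6=-12, -6+-4=-10, -6+0=-6, -6+3=-3, -6+7=1, -6+11=5, -6+12=6
a = -4: -4+-4=-8, -4+0=-4, -4+3=-1, -4+7=3, -4+11=7, -4+12=8
a = 0: 0+0=0, 0+3=3, 0+7=7, 0+11=11, 0+12=12
a = 3: 3+3=6, 3+7=10, 3+11=14, 3+12=15
a = 7: 7+7=14, 7+11=18, 7+12=19
a = 11: 11+11=22, 11+12=23
a = 12: 12+12=24
Distinct sums: {-12, -10, -8, -6, -4, -3, -1, 0, 1, 3, 5, 6, 7, 8, 10, 11, 12, 14, 15, 18, 19, 22, 23, 24}
|A + A| = 24

|A + A| = 24


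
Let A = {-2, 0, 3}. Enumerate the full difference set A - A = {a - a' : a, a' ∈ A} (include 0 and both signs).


A - A = {a - a' : a, a' ∈ A}.
Compute a - a' for each ordered pair (a, a'):
a = -2: -2--2=0, -2-0=-2, -2-3=-5
a = 0: 0--2=2, 0-0=0, 0-3=-3
a = 3: 3--2=5, 3-0=3, 3-3=0
Collecting distinct values (and noting 0 appears from a-a):
A - A = {-5, -3, -2, 0, 2, 3, 5}
|A - A| = 7

A - A = {-5, -3, -2, 0, 2, 3, 5}


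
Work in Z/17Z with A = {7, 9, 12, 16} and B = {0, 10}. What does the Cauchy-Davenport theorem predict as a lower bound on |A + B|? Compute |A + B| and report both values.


Cauchy-Davenport: |A + B| ≥ min(p, |A| + |B| - 1) for A, B nonempty in Z/pZ.
|A| = 4, |B| = 2, p = 17.
CD lower bound = min(17, 4 + 2 - 1) = min(17, 5) = 5.
Compute A + B mod 17 directly:
a = 7: 7+0=7, 7+10=0
a = 9: 9+0=9, 9+10=2
a = 12: 12+0=12, 12+10=5
a = 16: 16+0=16, 16+10=9
A + B = {0, 2, 5, 7, 9, 12, 16}, so |A + B| = 7.
Verify: 7 ≥ 5? Yes ✓.

CD lower bound = 5, actual |A + B| = 7.


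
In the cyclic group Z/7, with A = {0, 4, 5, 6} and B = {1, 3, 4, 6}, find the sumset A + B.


Work in Z/7Z: reduce every sum a + b modulo 7.
Enumerate all 16 pairs:
a = 0: 0+1=1, 0+3=3, 0+4=4, 0+6=6
a = 4: 4+1=5, 4+3=0, 4+4=1, 4+6=3
a = 5: 5+1=6, 5+3=1, 5+4=2, 5+6=4
a = 6: 6+1=0, 6+3=2, 6+4=3, 6+6=5
Distinct residues collected: {0, 1, 2, 3, 4, 5, 6}
|A + B| = 7 (out of 7 total residues).

A + B = {0, 1, 2, 3, 4, 5, 6}


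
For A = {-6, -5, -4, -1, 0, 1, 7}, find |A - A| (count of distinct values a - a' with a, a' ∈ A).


A - A = {a - a' : a, a' ∈ A}; |A| = 7.
Bounds: 2|A|-1 ≤ |A - A| ≤ |A|² - |A| + 1, i.e. 13 ≤ |A - A| ≤ 43.
Note: 0 ∈ A - A always (from a - a). The set is symmetric: if d ∈ A - A then -d ∈ A - A.
Enumerate nonzero differences d = a - a' with a > a' (then include -d):
Positive differences: {1, 2, 3, 4, 5, 6, 7, 8, 11, 12, 13}
Full difference set: {0} ∪ (positive diffs) ∪ (negative diffs).
|A - A| = 1 + 2·11 = 23 (matches direct enumeration: 23).

|A - A| = 23


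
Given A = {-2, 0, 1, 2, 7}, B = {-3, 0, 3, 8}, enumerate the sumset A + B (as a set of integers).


A + B = {a + b : a ∈ A, b ∈ B}.
Enumerate all |A|·|B| = 5·4 = 20 pairs (a, b) and collect distinct sums.
a = -2: -2+-3=-5, -2+0=-2, -2+3=1, -2+8=6
a = 0: 0+-3=-3, 0+0=0, 0+3=3, 0+8=8
a = 1: 1+-3=-2, 1+0=1, 1+3=4, 1+8=9
a = 2: 2+-3=-1, 2+0=2, 2+3=5, 2+8=10
a = 7: 7+-3=4, 7+0=7, 7+3=10, 7+8=15
Collecting distinct sums: A + B = {-5, -3, -2, -1, 0, 1, 2, 3, 4, 5, 6, 7, 8, 9, 10, 15}
|A + B| = 16

A + B = {-5, -3, -2, -1, 0, 1, 2, 3, 4, 5, 6, 7, 8, 9, 10, 15}


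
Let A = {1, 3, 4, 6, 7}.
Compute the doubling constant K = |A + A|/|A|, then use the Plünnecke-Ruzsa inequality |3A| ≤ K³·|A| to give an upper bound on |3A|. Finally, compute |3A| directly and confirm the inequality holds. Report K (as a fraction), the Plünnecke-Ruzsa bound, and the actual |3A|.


|A| = 5.
Step 1: Compute A + A by enumerating all 25 pairs.
A + A = {2, 4, 5, 6, 7, 8, 9, 10, 11, 12, 13, 14}, so |A + A| = 12.
Step 2: Doubling constant K = |A + A|/|A| = 12/5 = 12/5 ≈ 2.4000.
Step 3: Plünnecke-Ruzsa gives |3A| ≤ K³·|A| = (2.4000)³ · 5 ≈ 69.1200.
Step 4: Compute 3A = A + A + A directly by enumerating all triples (a,b,c) ∈ A³; |3A| = 18.
Step 5: Check 18 ≤ 69.1200? Yes ✓.

K = 12/5, Plünnecke-Ruzsa bound K³|A| ≈ 69.1200, |3A| = 18, inequality holds.


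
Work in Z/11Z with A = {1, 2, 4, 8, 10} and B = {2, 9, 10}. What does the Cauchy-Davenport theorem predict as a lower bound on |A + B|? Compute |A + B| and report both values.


Cauchy-Davenport: |A + B| ≥ min(p, |A| + |B| - 1) for A, B nonempty in Z/pZ.
|A| = 5, |B| = 3, p = 11.
CD lower bound = min(11, 5 + 3 - 1) = min(11, 7) = 7.
Compute A + B mod 11 directly:
a = 1: 1+2=3, 1+9=10, 1+10=0
a = 2: 2+2=4, 2+9=0, 2+10=1
a = 4: 4+2=6, 4+9=2, 4+10=3
a = 8: 8+2=10, 8+9=6, 8+10=7
a = 10: 10+2=1, 10+9=8, 10+10=9
A + B = {0, 1, 2, 3, 4, 6, 7, 8, 9, 10}, so |A + B| = 10.
Verify: 10 ≥ 7? Yes ✓.

CD lower bound = 7, actual |A + B| = 10.


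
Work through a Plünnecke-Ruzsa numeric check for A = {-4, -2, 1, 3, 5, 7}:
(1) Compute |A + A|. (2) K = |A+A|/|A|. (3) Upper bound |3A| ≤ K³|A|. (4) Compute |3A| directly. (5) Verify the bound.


|A| = 6.
Step 1: Compute A + A by enumerating all 36 pairs.
A + A = {-8, -6, -4, -3, -1, 1, 2, 3, 4, 5, 6, 8, 10, 12, 14}, so |A + A| = 15.
Step 2: Doubling constant K = |A + A|/|A| = 15/6 = 15/6 ≈ 2.5000.
Step 3: Plünnecke-Ruzsa gives |3A| ≤ K³·|A| = (2.5000)³ · 6 ≈ 93.7500.
Step 4: Compute 3A = A + A + A directly by enumerating all triples (a,b,c) ∈ A³; |3A| = 27.
Step 5: Check 27 ≤ 93.7500? Yes ✓.

K = 15/6, Plünnecke-Ruzsa bound K³|A| ≈ 93.7500, |3A| = 27, inequality holds.


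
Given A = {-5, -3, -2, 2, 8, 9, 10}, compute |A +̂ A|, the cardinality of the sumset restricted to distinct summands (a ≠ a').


Restricted sumset: A +̂ A = {a + a' : a ∈ A, a' ∈ A, a ≠ a'}.
Equivalently, take A + A and drop any sum 2a that is achievable ONLY as a + a for a ∈ A (i.e. sums representable only with equal summands).
Enumerate pairs (a, a') with a < a' (symmetric, so each unordered pair gives one sum; this covers all a ≠ a'):
  -5 + -3 = -8
  -5 + -2 = -7
  -5 + 2 = -3
  -5 + 8 = 3
  -5 + 9 = 4
  -5 + 10 = 5
  -3 + -2 = -5
  -3 + 2 = -1
  -3 + 8 = 5
  -3 + 9 = 6
  -3 + 10 = 7
  -2 + 2 = 0
  -2 + 8 = 6
  -2 + 9 = 7
  -2 + 10 = 8
  2 + 8 = 10
  2 + 9 = 11
  2 + 10 = 12
  8 + 9 = 17
  8 + 10 = 18
  9 + 10 = 19
Collected distinct sums: {-8, -7, -5, -3, -1, 0, 3, 4, 5, 6, 7, 8, 10, 11, 12, 17, 18, 19}
|A +̂ A| = 18
(Reference bound: |A +̂ A| ≥ 2|A| - 3 for |A| ≥ 2, with |A| = 7 giving ≥ 11.)

|A +̂ A| = 18


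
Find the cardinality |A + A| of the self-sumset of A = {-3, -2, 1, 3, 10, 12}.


A + A = {a + a' : a, a' ∈ A}; |A| = 6.
General bounds: 2|A| - 1 ≤ |A + A| ≤ |A|(|A|+1)/2, i.e. 11 ≤ |A + A| ≤ 21.
Lower bound 2|A|-1 is attained iff A is an arithmetic progression.
Enumerate sums a + a' for a ≤ a' (symmetric, so this suffices):
a = -3: -3+-3=-6, -3+-2=-5, -3+1=-2, -3+3=0, -3+10=7, -3+12=9
a = -2: -2+-2=-4, -2+1=-1, -2+3=1, -2+10=8, -2+12=10
a = 1: 1+1=2, 1+3=4, 1+10=11, 1+12=13
a = 3: 3+3=6, 3+10=13, 3+12=15
a = 10: 10+10=20, 10+12=22
a = 12: 12+12=24
Distinct sums: {-6, -5, -4, -2, -1, 0, 1, 2, 4, 6, 7, 8, 9, 10, 11, 13, 15, 20, 22, 24}
|A + A| = 20

|A + A| = 20


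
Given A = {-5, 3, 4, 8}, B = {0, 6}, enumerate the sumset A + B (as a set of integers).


A + B = {a + b : a ∈ A, b ∈ B}.
Enumerate all |A|·|B| = 4·2 = 8 pairs (a, b) and collect distinct sums.
a = -5: -5+0=-5, -5+6=1
a = 3: 3+0=3, 3+6=9
a = 4: 4+0=4, 4+6=10
a = 8: 8+0=8, 8+6=14
Collecting distinct sums: A + B = {-5, 1, 3, 4, 8, 9, 10, 14}
|A + B| = 8

A + B = {-5, 1, 3, 4, 8, 9, 10, 14}


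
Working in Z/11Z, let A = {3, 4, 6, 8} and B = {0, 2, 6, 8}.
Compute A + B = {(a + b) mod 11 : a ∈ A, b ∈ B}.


Work in Z/11Z: reduce every sum a + b modulo 11.
Enumerate all 16 pairs:
a = 3: 3+0=3, 3+2=5, 3+6=9, 3+8=0
a = 4: 4+0=4, 4+2=6, 4+6=10, 4+8=1
a = 6: 6+0=6, 6+2=8, 6+6=1, 6+8=3
a = 8: 8+0=8, 8+2=10, 8+6=3, 8+8=5
Distinct residues collected: {0, 1, 3, 4, 5, 6, 8, 9, 10}
|A + B| = 9 (out of 11 total residues).

A + B = {0, 1, 3, 4, 5, 6, 8, 9, 10}


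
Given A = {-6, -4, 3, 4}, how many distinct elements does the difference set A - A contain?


A - A = {a - a' : a, a' ∈ A}; |A| = 4.
Bounds: 2|A|-1 ≤ |A - A| ≤ |A|² - |A| + 1, i.e. 7 ≤ |A - A| ≤ 13.
Note: 0 ∈ A - A always (from a - a). The set is symmetric: if d ∈ A - A then -d ∈ A - A.
Enumerate nonzero differences d = a - a' with a > a' (then include -d):
Positive differences: {1, 2, 7, 8, 9, 10}
Full difference set: {0} ∪ (positive diffs) ∪ (negative diffs).
|A - A| = 1 + 2·6 = 13 (matches direct enumeration: 13).

|A - A| = 13


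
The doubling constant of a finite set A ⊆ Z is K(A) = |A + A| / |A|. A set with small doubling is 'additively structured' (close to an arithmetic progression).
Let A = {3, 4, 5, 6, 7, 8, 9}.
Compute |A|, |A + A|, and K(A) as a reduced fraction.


|A| = 7.
Compute A + A by enumerating all 49 pairs.
A + A = {6, 7, 8, 9, 10, 11, 12, 13, 14, 15, 16, 17, 18}, so |A + A| = 13.
K = |A + A| / |A| = 13/7 (already in lowest terms) ≈ 1.8571.
Reference: AP of size 7 gives K = 13/7 ≈ 1.8571; a fully generic set of size 7 gives K ≈ 4.0000.

|A| = 7, |A + A| = 13, K = 13/7.


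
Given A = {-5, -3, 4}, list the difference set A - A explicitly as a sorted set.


A - A = {a - a' : a, a' ∈ A}.
Compute a - a' for each ordered pair (a, a'):
a = -5: -5--5=0, -5--3=-2, -5-4=-9
a = -3: -3--5=2, -3--3=0, -3-4=-7
a = 4: 4--5=9, 4--3=7, 4-4=0
Collecting distinct values (and noting 0 appears from a-a):
A - A = {-9, -7, -2, 0, 2, 7, 9}
|A - A| = 7

A - A = {-9, -7, -2, 0, 2, 7, 9}


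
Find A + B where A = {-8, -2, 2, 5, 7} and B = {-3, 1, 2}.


A + B = {a + b : a ∈ A, b ∈ B}.
Enumerate all |A|·|B| = 5·3 = 15 pairs (a, b) and collect distinct sums.
a = -8: -8+-3=-11, -8+1=-7, -8+2=-6
a = -2: -2+-3=-5, -2+1=-1, -2+2=0
a = 2: 2+-3=-1, 2+1=3, 2+2=4
a = 5: 5+-3=2, 5+1=6, 5+2=7
a = 7: 7+-3=4, 7+1=8, 7+2=9
Collecting distinct sums: A + B = {-11, -7, -6, -5, -1, 0, 2, 3, 4, 6, 7, 8, 9}
|A + B| = 13

A + B = {-11, -7, -6, -5, -1, 0, 2, 3, 4, 6, 7, 8, 9}


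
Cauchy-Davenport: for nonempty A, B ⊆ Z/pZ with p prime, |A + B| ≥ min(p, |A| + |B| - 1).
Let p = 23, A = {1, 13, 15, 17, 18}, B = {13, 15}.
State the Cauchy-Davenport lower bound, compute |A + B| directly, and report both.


Cauchy-Davenport: |A + B| ≥ min(p, |A| + |B| - 1) for A, B nonempty in Z/pZ.
|A| = 5, |B| = 2, p = 23.
CD lower bound = min(23, 5 + 2 - 1) = min(23, 6) = 6.
Compute A + B mod 23 directly:
a = 1: 1+13=14, 1+15=16
a = 13: 13+13=3, 13+15=5
a = 15: 15+13=5, 15+15=7
a = 17: 17+13=7, 17+15=9
a = 18: 18+13=8, 18+15=10
A + B = {3, 5, 7, 8, 9, 10, 14, 16}, so |A + B| = 8.
Verify: 8 ≥ 6? Yes ✓.

CD lower bound = 6, actual |A + B| = 8.
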